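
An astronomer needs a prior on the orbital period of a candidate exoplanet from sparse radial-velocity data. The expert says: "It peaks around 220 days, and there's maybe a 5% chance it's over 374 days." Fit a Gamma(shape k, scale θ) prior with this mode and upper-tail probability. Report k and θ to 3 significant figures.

Gamma(k,θ) with k>1 has mode (k−1)θ, so θ = 220/(k−1).
Need P(X < 374) = 0.95 with θ tied to k this way. Start at k = 2, θ = 220: P(X<374) ≈ 0.507.
Too low — raise k to concentrate. Iterating converges to k ≈ 10.9.
Then θ = 220/(10.9−1) ≈ 22.2.

k ≈ 10.9, θ ≈ 22.2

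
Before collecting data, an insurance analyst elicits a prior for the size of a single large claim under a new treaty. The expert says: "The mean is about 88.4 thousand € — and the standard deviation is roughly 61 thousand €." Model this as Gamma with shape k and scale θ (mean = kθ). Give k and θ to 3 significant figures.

k ≈ 2.1, θ ≈ 42.1

For Gamma(k, scale θ): mean = kθ, variance = kθ², so CV = 1/√k.
CV = SD/mean = 61/88.4 = 0.69, hence k = 1/CV² = 2.1.
Then θ = mean/k = 88.4/2.1 = 42.1.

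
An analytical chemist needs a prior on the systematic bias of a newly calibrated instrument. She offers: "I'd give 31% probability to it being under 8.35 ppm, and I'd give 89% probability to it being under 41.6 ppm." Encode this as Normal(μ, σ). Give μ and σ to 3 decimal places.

μ = 17.922, σ = 19.305

For Normal(μ,σ), the p-quantile is μ + z_p·σ. Here z_{0.31} = -0.4959, z_{0.89} = 1.227.
So 8.35 = μ − 0.4959σ and 41.6 = μ + 1.227σ.
Subtracting: σ = (41.6 − 8.35)/(1.227 − (-0.4959)) = 19.305.
Then μ = 8.35 − (-0.4959)·19.305 = 17.922.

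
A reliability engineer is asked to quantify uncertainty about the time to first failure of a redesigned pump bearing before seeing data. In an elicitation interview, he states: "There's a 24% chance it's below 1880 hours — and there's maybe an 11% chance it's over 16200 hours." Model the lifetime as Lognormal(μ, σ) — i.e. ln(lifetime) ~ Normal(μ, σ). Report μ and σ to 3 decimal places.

μ ≈ 8.326, σ ≈ 1.114

If T ~ Lognormal(μ,σ) then ln T ~ Normal(μ,σ), so the p-quantile of ln T is μ + z_p·σ.
ln(1880) = 7.539 and ln(16200) = 9.693; z_{0.24} = -0.7063, z_{0.89} = 1.227.
σ = (9.693 − 7.539)/(1.227 − (-0.7063)) = 1.114.
μ = 7.539 − (-0.7063)·1.114 = 8.326.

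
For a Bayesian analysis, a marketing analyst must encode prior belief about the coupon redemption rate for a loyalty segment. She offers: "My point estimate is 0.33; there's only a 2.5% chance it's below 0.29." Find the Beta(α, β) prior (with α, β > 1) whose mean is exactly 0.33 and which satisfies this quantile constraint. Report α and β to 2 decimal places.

α ≈ 169.31, β ≈ 343.74

With mean 0.33 fixed, write α = 0.33s, β = 0.67s where s = α+β.
Need P(θ < 0.29) = 0.025 under Beta(0.33s, 0.67s). Normal approximation: (q−m)/√(m(1−m)/s) ≈ z_{0.025} = -1.96, so s ≈ 0.33·0.67·(-1.96)²/(0.29−0.33)² = 530.8.
At s = 530.8: P(θ<0.29) ≈ 0.023. Adjusting to match 0.025 gives s ≈ 513.05.
So α = 0.33·513.05 ≈ 169.31, β = 0.67·513.05 ≈ 343.74.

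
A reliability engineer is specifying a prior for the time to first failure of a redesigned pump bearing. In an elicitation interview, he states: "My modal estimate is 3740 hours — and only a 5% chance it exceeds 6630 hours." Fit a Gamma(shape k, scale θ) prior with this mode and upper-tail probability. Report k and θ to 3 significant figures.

k ≈ 9.51, θ ≈ 440

Gamma(k,θ) with k>1 has mode (k−1)θ, so θ = 3740/(k−1).
Need P(X < 6630) = 0.95 with θ tied to k this way. Start at k = 2, θ = 3740: P(X<6630) ≈ 0.529.
Too low — raise k to concentrate. Iterating converges to k ≈ 9.51.
Then θ = 3740/(9.51−1) ≈ 440.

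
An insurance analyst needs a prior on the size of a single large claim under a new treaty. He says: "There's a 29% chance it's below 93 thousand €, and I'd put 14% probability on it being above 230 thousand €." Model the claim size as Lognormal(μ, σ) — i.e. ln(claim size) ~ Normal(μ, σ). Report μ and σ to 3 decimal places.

μ ≈ 4.839, σ ≈ 0.554

If T ~ Lognormal(μ,σ) then ln T ~ Normal(μ,σ), so the p-quantile of ln T is μ + z_p·σ.
ln(93) = 4.533 and ln(230) = 5.438; z_{0.29} = -0.5534, z_{0.86} = 1.08.
σ = (5.438 − 4.533)/(1.08 − (-0.5534)) = 0.554.
μ = 4.533 − (-0.5534)·0.554 = 4.839.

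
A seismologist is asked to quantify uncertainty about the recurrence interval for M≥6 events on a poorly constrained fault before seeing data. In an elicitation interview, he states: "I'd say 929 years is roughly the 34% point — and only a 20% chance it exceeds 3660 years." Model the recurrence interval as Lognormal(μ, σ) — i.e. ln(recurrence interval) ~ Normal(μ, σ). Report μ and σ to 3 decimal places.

μ ≈ 7.285, σ ≈ 1.093

If T ~ Lognormal(μ,σ) then ln T ~ Normal(μ,σ), so the p-quantile of ln T is μ + z_p·σ.
ln(929) = 6.834 and ln(3660) = 8.205; z_{0.34} = -0.4125, z_{0.8} = 0.8416.
σ = (8.205 − 6.834)/(0.8416 − (-0.4125)) = 1.093.
μ = 6.834 − (-0.4125)·1.093 = 7.285.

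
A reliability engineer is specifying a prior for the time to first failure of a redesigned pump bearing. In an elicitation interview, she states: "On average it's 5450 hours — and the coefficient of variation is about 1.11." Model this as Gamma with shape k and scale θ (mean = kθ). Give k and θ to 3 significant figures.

k ≈ 0.812, θ ≈ 6710

For Gamma(k, scale θ): mean = kθ, variance = kθ², so CV = 1/√k.
CV = 1.11, hence k = 1/CV² = 0.812.
Then θ = mean/k = 5450/0.812 = 6710.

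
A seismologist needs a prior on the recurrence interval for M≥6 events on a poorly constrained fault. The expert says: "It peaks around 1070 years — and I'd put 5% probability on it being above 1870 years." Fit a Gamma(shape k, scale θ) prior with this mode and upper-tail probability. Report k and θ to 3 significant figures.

Gamma(k,θ) with k>1 has mode (k−1)θ, so θ = 1070/(k−1).
Need P(X < 1870) = 0.95 with θ tied to k this way. Start at k = 2, θ = 1070: P(X<1870) ≈ 0.521.
Too low — raise k to concentrate. Iterating converges to k ≈ 9.95.
Then θ = 1070/(9.95−1) ≈ 120.

k ≈ 9.95, θ ≈ 120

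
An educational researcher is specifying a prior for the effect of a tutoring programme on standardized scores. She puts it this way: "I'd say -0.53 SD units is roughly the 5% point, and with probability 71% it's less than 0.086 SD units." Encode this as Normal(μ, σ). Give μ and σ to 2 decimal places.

μ = -0.07, σ = 0.28

For Normal(μ,σ), the p-quantile is μ + z_p·σ. Here z_{0.05} = -1.645, z_{0.71} = 0.5534.
So -0.53 = μ − 1.645σ and 0.086 = μ + 0.5534σ.
Subtracting: σ = (0.086 − -0.53)/(0.5534 − (-1.645)) = 0.28.
Then μ = -0.53 − (-1.645)·0.28 = -0.07.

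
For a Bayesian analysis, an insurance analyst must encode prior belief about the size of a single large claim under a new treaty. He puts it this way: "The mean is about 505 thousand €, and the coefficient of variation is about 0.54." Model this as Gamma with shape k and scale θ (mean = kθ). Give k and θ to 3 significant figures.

k ≈ 3.43, θ ≈ 147

For Gamma(k, scale θ): mean = kθ, variance = kθ², so CV = 1/√k.
CV = 0.54, hence k = 1/CV² = 3.43.
Then θ = mean/k = 505/3.43 = 147.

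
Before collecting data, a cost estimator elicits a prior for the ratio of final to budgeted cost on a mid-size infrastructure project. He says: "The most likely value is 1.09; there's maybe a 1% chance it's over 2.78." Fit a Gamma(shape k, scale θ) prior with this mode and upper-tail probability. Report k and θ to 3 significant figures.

Gamma(k,θ) with k>1 has mode (k−1)θ, so θ = 1.09/(k−1).
Need P(X < 2.78) = 0.99 with θ tied to k this way. Start at k = 2, θ = 1.09: P(X<2.78) ≈ 0.723.
Too low — raise k to concentrate. Iterating converges to k ≈ 6.33.
Then θ = 1.09/(6.33−1) ≈ 0.204.

k ≈ 6.33, θ ≈ 0.204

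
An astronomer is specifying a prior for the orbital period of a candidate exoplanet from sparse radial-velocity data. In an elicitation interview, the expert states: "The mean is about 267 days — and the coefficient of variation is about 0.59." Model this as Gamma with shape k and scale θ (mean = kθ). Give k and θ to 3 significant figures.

For Gamma(k, scale θ): mean = kθ, variance = kθ², so CV = 1/√k.
CV = 0.59, hence k = 1/CV² = 2.87.
Then θ = mean/k = 267/2.87 = 92.9.

k ≈ 2.87, θ ≈ 92.9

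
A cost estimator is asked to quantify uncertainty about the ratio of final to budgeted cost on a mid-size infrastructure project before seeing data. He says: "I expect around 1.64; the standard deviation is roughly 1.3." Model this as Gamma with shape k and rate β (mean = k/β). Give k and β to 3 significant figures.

For Gamma(k, rate β): mean = k/β, variance = k/β², so CV = 1/√k.
CV = SD/mean = 1.3/1.64 = 0.7927, hence k = 1/CV² = 1.59.
Then β = k/mean = 1.59/1.64 = 0.97.

k ≈ 1.59, β ≈ 0.97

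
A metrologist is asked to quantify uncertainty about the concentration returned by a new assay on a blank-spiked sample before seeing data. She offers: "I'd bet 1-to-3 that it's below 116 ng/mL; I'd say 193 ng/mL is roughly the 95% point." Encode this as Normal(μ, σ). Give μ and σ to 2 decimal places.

μ = 138.39, σ = 33.20

The p-quantile of Normal(μ,σ) is μ + z_p·σ, with z_{0.25} = -0.6745 and z_{0.95} = 1.645.
Eliminate σ: μ = (z₂·x₁ − z₁·x₂)/(z₂ − z₁) = (1.645·116 − (-0.6745)·193)/2.319 = 138.39.
Then σ = (x₂ − x₁)/(z₂ − z₁) = (193 − 116)/2.319 = 33.20.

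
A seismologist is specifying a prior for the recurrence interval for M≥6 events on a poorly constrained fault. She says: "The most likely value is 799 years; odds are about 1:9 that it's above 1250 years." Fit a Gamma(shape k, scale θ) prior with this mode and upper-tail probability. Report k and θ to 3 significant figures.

Gamma(k,θ) with k>1 has mode (k−1)θ, so θ = 799/(k−1).
Need P(X < 1250) = 0.9 with θ tied to k this way. Start at k = 2, θ = 799: P(X<1250) ≈ 0.464.
Too low — raise k to concentrate. Iterating converges to k ≈ 10.3.
Then θ = 799/(10.3−1) ≈ 85.5.

k ≈ 10.3, θ ≈ 85.5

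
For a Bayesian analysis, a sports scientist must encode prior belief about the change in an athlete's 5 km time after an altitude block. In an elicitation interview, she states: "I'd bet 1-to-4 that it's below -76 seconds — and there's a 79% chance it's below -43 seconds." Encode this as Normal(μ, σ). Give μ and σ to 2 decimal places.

μ = -59.15, σ = 20.02

The p-quantile of Normal(μ,σ) is μ + z_p·σ, with z_{0.2} = -0.8416 and z_{0.79} = 0.8064.
Eliminate σ: μ = (z₂·x₁ − z₁·x₂)/(z₂ − z₁) = (0.8064·-76 − (-0.8416)·-43)/1.648 = -59.15.
Then σ = (x₂ − x₁)/(z₂ − z₁) = (-43 − -76)/1.648 = 20.02.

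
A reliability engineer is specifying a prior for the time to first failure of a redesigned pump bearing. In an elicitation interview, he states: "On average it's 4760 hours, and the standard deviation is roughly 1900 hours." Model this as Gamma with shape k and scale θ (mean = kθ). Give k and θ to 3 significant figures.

For Gamma(k, scale θ): mean = kθ, variance = kθ², so CV = 1/√k.
CV = SD/mean = 1900/4760 = 0.3992, hence k = 1/CV² = 6.28.
Then θ = mean/k = 4760/6.28 = 758.

k ≈ 6.28, θ ≈ 758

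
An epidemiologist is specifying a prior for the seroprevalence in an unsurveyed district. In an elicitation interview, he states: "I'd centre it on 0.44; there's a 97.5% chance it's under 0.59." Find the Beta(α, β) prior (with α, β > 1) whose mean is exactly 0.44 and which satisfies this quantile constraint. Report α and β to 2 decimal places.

With mean 0.44 fixed, write α = 0.44s, β = 0.56s where s = α+β.
Need P(θ < 0.59) = 0.975 under Beta(0.44s, 0.56s). Normal approximation: (q−m)/√(m(1−m)/s) ≈ z_{0.975} = 1.96, so s ≈ 0.44·0.56·(1.96)²/(0.59−0.44)² = 42.1.
At s = 42.1: P(θ<0.59) ≈ 0.975. Adjusting to match 0.975 gives s ≈ 42.16.
So α = 0.44·42.16 ≈ 18.55, β = 0.56·42.16 ≈ 23.61.

α ≈ 18.55, β ≈ 23.61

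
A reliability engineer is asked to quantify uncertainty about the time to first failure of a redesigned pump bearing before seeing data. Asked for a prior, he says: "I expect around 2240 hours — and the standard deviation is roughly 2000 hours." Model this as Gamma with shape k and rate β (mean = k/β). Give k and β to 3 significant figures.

For Gamma(k, rate β): mean = k/β, variance = k/β², so CV = 1/√k.
CV = SD/mean = 2000/2240 = 0.8929, hence k = 1/CV² = 1.25.
Then β = k/mean = 1.25/2240 = 0.00056.

k ≈ 1.25, β ≈ 0.00056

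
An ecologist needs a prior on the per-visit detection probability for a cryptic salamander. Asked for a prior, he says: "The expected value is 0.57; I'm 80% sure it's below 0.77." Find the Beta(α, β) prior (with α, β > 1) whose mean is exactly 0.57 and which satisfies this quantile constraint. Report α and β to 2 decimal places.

With mean 0.57 fixed, write α = 0.57s, β = 0.43s where s = α+β.
Need P(θ < 0.77) = 0.8 under Beta(0.57s, 0.43s). Normal approximation: (q−m)/√(m(1−m)/s) ≈ z_{0.8} = 0.842, so s ≈ 0.57·0.43·(0.842)²/(0.77−0.57)² = 4.3.
At s = 4.3: P(θ<0.77) ≈ 0.795. Adjusting to match 0.8 gives s ≈ 4.49.
So α = 0.57·4.49 ≈ 2.56, β = 0.43·4.49 ≈ 1.93.

α ≈ 2.56, β ≈ 1.93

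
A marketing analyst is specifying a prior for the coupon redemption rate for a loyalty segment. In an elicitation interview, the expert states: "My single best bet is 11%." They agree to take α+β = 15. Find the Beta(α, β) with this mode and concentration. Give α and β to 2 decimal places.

For α,β > 1 the Beta mode is (α−1)/(α+β−2). With α+β = 15, the mode is (α−1)/13.
Set (α−1)/13 = 0.11 → α = 1 + 0.11·13 = 2.43.
β = 15 − α = 12.57.

α = 2.43, β = 12.57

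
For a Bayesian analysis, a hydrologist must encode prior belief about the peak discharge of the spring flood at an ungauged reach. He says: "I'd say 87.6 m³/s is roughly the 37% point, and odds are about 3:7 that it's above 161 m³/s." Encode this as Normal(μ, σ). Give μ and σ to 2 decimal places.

For Normal(μ,σ), the p-quantile is μ + z_p·σ. Here z_{0.37} = -0.3319, z_{0.7} = 0.5244.
So 87.6 = μ − 0.3319σ and 161 = μ + 0.5244σ.
Subtracting: σ = (161 − 87.6)/(0.5244 − (-0.3319)) = 85.72.
Then μ = 87.6 − (-0.3319)·85.72 = 116.05.

μ = 116.05, σ = 85.72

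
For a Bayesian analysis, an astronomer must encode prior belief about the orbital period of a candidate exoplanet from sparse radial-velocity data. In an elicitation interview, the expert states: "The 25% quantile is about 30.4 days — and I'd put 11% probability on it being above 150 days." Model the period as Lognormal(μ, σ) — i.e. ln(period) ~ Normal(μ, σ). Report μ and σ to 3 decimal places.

μ ≈ 3.981, σ ≈ 0.840

If T ~ Lognormal(μ,σ) then ln T ~ Normal(μ,σ), so the p-quantile of ln T is μ + z_p·σ.
ln(30.4) = 3.414 and ln(150) = 5.011; z_{0.25} = -0.6745, z_{0.89} = 1.227.
σ = (5.011 − 3.414)/(1.227 − (-0.6745)) = 0.840.
μ = 3.414 − (-0.6745)·0.840 = 3.981.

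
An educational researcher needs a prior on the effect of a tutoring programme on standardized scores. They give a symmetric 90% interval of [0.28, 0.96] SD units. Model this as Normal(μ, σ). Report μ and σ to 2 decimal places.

μ = 0.62, σ = 0.21

A symmetric 90% interval runs μ ± z·σ with z = 1.645.
Half-width = 0.34, so σ = 0.34/1.645 = 0.21.
μ is the interval midpoint, 0.62.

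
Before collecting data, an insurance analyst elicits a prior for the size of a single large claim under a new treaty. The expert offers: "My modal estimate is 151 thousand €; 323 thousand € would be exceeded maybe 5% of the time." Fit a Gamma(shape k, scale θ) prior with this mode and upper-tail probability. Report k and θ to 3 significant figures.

k ≈ 5.77, θ ≈ 31.7

Gamma(k,θ) with k>1 has mode (k−1)θ, so θ = 151/(k−1).
Need P(X < 323) = 0.95 with θ tied to k this way. Start at k = 2, θ = 151: P(X<323) ≈ 0.630.
Too low — raise k to concentrate. Iterating converges to k ≈ 5.77.
Then θ = 151/(5.77−1) ≈ 31.7.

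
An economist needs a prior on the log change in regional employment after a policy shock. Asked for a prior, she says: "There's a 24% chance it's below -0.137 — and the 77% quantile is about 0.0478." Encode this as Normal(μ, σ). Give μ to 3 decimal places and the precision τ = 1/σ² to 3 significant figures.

For Normal(μ,σ), the p-quantile is μ + z_p·σ. Here z_{0.24} = -0.7063, z_{0.77} = 0.7388.
So -0.137 = μ − 0.7063σ and 0.0478 = μ + 0.7388σ.
Subtracting: σ = (0.0478 − -0.137)/(0.7388 − (-0.7063)) = 0.128.
Then μ = -0.137 − (-0.7063)·0.128 = -0.047.
Precision τ = 1/σ² = 1/0.1279² = 61.2.

μ = -0.047, τ = 61.2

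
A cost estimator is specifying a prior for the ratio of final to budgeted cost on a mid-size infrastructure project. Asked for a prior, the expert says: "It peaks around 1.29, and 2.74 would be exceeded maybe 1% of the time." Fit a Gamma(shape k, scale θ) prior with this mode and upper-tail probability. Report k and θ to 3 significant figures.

Gamma(k,θ) with k>1 has mode (k−1)θ, so θ = 1.29/(k−1).
Need P(X < 2.74) = 0.99 with θ tied to k this way. Start at k = 2, θ = 1.29: P(X<2.74) ≈ 0.627.
Too low — raise k to concentrate. Iterating converges to k ≈ 9.56.
Then θ = 1.29/(9.56−1) ≈ 0.151.

k ≈ 9.56, θ ≈ 0.151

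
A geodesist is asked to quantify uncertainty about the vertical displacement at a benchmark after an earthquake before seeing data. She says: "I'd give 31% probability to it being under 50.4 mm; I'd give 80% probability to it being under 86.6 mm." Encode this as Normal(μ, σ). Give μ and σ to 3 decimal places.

μ = 63.821, σ = 27.066

For Normal(μ,σ), the p-quantile is μ + z_p·σ. Here z_{0.31} = -0.4959, z_{0.8} = 0.8416.
So 50.4 = μ − 0.4959σ and 86.6 = μ + 0.8416σ.
Subtracting: σ = (86.6 − 50.4)/(0.8416 − (-0.4959)) = 27.066.
Then μ = 50.4 − (-0.4959)·27.066 = 63.821.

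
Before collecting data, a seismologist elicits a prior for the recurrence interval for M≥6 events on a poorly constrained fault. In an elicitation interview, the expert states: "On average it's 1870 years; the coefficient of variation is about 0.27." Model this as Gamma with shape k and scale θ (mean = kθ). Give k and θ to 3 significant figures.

k ≈ 13.7, θ ≈ 136

For Gamma(k, scale θ): mean = kθ, variance = kθ², so CV = 1/√k.
CV = 0.27, hence k = 1/CV² = 13.7.
Then θ = mean/k = 1870/13.7 = 136.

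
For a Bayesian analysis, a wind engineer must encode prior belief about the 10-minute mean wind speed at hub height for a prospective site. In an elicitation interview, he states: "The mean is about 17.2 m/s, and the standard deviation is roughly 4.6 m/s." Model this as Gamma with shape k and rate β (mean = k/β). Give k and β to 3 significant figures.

k ≈ 14, β ≈ 0.813

For Gamma(k, rate β): mean = k/β, variance = k/β², so CV = 1/√k.
CV = SD/mean = 4.6/17.2 = 0.2674, hence k = 1/CV² = 14.
Then β = k/mean = 14/17.2 = 0.813.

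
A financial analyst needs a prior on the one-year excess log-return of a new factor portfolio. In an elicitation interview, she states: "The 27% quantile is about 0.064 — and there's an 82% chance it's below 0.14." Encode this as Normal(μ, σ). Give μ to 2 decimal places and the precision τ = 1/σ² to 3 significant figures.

μ = 0.09, τ = 404

The p-quantile of Normal(μ,σ) is μ + z_p·σ, with z_{0.27} = -0.6128 and z_{0.82} = 0.9154.
Eliminate σ: μ = (z₂·x₁ − z₁·x₂)/(z₂ − z₁) = (0.9154·0.064 − (-0.6128)·0.14)/1.528 = 0.09.
Then σ = (x₂ − x₁)/(z₂ − z₁) = (0.14 − 0.064)/1.528 = 0.05.
Precision τ = 1/σ² = 1/0.04973² = 404.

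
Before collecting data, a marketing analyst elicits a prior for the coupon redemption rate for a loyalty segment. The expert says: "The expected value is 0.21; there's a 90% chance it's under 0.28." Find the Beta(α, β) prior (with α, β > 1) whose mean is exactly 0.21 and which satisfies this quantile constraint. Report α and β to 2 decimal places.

With mean 0.21 fixed, write α = 0.21s, β = 0.79s where s = α+β.
Need P(θ < 0.28) = 0.9 under Beta(0.21s, 0.79s). Normal approximation: (q−m)/√(m(1−m)/s) ≈ z_{0.9} = 1.28, so s ≈ 0.21·0.79·(1.28)²/(0.28−0.21)² = 55.6.
At s = 55.6: P(θ<0.28) ≈ 0.895. Adjusting to match 0.9 gives s ≈ 58.30.
So α = 0.21·58.30 ≈ 12.24, β = 0.79·58.30 ≈ 46.05.

α ≈ 12.24, β ≈ 46.05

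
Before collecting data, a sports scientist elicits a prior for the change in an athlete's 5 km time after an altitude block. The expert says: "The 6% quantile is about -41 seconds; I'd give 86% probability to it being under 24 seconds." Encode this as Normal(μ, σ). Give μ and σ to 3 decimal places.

The p-quantile of Normal(μ,σ) is μ + z_p·σ, with z_{0.06} = -1.555 and z_{0.86} = 1.08.
Eliminate σ: μ = (z₂·x₁ − z₁·x₂)/(z₂ − z₁) = (1.08·-41 − (-1.555)·24)/2.635 = -2.648.
Then σ = (x₂ − x₁)/(z₂ − z₁) = (24 − -41)/2.635 = 24.667.

μ = -2.648, σ = 24.667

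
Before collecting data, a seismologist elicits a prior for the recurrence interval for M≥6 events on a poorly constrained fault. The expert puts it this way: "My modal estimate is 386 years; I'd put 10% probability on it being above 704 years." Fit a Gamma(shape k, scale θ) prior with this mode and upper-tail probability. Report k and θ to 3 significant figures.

k ≈ 6.28, θ ≈ 73.1

Gamma(k,θ) with k>1 has mode (k−1)θ, so θ = 386/(k−1).
Need P(X < 704) = 0.9 with θ tied to k this way. Start at k = 2, θ = 386: P(X<704) ≈ 0.544.
Too low — raise k to concentrate. Iterating converges to k ≈ 6.28.
Then θ = 386/(6.28−1) ≈ 73.1.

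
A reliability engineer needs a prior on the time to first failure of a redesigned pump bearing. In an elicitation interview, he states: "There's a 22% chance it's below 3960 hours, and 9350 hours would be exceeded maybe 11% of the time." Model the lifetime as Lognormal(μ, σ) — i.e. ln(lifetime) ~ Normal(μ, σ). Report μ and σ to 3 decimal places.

μ ≈ 8.616, σ ≈ 0.430

If T ~ Lognormal(μ,σ) then ln T ~ Normal(μ,σ), so the p-quantile of ln T is μ + z_p·σ.
ln(3960) = 8.284 and ln(9350) = 9.143; z_{0.22} = -0.7722, z_{0.89} = 1.227.
σ = (9.143 − 8.284)/(1.227 − (-0.7722)) = 0.430.
μ = 8.284 − (-0.7722)·0.430 = 8.616.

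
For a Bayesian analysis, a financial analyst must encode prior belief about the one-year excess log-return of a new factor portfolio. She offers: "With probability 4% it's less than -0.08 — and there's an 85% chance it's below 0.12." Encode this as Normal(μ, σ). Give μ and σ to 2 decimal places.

μ = 0.05, σ = 0.07

For Normal(μ,σ), the p-quantile is μ + z_p·σ. Here z_{0.04} = -1.751, z_{0.85} = 1.036.
So -0.08 = μ − 1.751σ and 0.12 = μ + 1.036σ.
Subtracting: σ = (0.12 − -0.08)/(1.036 − (-1.751)) = 0.07.
Then μ = -0.08 − (-1.751)·0.07 = 0.05.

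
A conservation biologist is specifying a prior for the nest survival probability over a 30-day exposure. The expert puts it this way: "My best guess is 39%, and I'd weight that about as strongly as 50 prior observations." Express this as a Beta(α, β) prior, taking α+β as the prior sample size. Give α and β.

α = 19.5, β = 30.5

Under the effective-sample-size interpretation, Beta(α, β) has prior mean α/(α+β) and prior sample size α+β.
So α+β = 50 and α/(α+β) = 0.39, giving α = 0.39·50 = 19.5 and β = 50 − 19.5 = 30.5.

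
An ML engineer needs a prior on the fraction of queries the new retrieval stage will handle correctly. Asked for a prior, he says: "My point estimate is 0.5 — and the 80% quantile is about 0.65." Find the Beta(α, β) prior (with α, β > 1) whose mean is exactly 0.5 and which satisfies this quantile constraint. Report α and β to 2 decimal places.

With mean 0.5 fixed, write α = 0.5s, β = 0.5s where s = α+β.
Need P(θ < 0.65) = 0.8 under Beta(0.5s, 0.5s). Normal approximation: (q−m)/√(m(1−m)/s) ≈ z_{0.8} = 0.842, so s ≈ 0.5·0.5·(0.842)²/(0.65−0.5)² = 7.9.
At s = 7.9: P(θ<0.65) ≈ 0.798. Adjusting to match 0.8 gives s ≈ 7.99.
So α = 0.5·7.99 ≈ 4.00, β = 0.5·7.99 ≈ 4.00.

α ≈ 4.00, β ≈ 4.00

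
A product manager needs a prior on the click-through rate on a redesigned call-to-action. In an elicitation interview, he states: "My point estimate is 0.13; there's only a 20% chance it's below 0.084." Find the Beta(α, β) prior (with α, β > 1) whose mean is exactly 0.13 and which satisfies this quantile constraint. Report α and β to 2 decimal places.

With mean 0.13 fixed, write α = 0.13s, β = 0.87s where s = α+β.
Need P(θ < 0.084) = 0.2 under Beta(0.13s, 0.87s). Normal approximation: (q−m)/√(m(1−m)/s) ≈ z_{0.2} = -0.842, so s ≈ 0.13·0.87·(-0.842)²/(0.084−0.13)² = 37.9.
At s = 37.9: P(θ<0.084) ≈ 0.206. Adjusting to match 0.2 gives s ≈ 39.25.
So α = 0.13·39.25 ≈ 5.10, β = 0.87·39.25 ≈ 34.15.

α ≈ 5.10, β ≈ 34.15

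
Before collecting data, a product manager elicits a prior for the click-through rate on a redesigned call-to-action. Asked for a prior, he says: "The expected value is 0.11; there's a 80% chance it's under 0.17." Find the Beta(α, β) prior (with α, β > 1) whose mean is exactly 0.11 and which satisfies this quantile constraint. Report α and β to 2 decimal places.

With mean 0.11 fixed, write α = 0.11s, β = 0.89s where s = α+β.
Need P(θ < 0.17) = 0.8 under Beta(0.11s, 0.89s). Normal approximation: (q−m)/√(m(1−m)/s) ≈ z_{0.8} = 0.842, so s ≈ 0.11·0.89·(0.842)²/(0.17−0.11)² = 19.3.
At s = 19.3: P(θ<0.17) ≈ 0.820. Adjusting to match 0.8 gives s ≈ 14.22.
So α = 0.11·14.22 ≈ 1.56, β = 0.89·14.22 ≈ 12.65.

α ≈ 1.56, β ≈ 12.65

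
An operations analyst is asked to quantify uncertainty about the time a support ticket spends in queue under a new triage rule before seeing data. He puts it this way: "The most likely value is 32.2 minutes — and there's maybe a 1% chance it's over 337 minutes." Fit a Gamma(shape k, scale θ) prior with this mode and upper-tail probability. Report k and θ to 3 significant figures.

Gamma(k,θ) with k>1 has mode (k−1)θ, so θ = 32.2/(k−1).
Need P(X < 337) = 0.99 with θ tied to k this way. Start at k = 2, θ = 32.2: P(X<337) ≈ 1.000.
Too high — lower k to spread out. Iterating converges to k ≈ 1.55.
Then θ = 32.2/(1.55−1) ≈ 58.3.

k ≈ 1.55, θ ≈ 58.3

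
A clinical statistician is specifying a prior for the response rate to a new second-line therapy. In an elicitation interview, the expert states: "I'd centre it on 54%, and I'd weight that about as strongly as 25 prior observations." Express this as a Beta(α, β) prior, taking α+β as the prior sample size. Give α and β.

Under the effective-sample-size interpretation, Beta(α, β) has prior mean α/(α+β) and prior sample size α+β.
So α+β = 25 and α/(α+β) = 0.54, giving α = 0.54·25 = 13.5 and β = 25 − 13.5 = 11.5.

α = 13.5, β = 11.5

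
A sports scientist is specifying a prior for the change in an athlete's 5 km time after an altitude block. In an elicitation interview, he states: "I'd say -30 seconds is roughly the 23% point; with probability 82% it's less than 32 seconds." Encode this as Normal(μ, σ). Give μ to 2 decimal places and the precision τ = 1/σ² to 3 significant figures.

μ = -2.31, τ = 0.000712

For Normal(μ,σ), the p-quantile is μ + z_p·σ. Here z_{0.23} = -0.7388, z_{0.82} = 0.9154.
So -30 = μ − 0.7388σ and 32 = μ + 0.9154σ.
Subtracting: σ = (32 − -30)/(0.9154 − (-0.7388)) = 37.48.
Then μ = -30 − (-0.7388)·37.48 = -2.31.
Precision τ = 1/σ² = 1/37.48² = 0.000712.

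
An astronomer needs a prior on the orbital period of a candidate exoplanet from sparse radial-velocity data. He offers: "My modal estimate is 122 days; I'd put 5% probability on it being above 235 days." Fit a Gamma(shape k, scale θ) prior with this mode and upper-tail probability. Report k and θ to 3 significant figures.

k ≈ 7.46, θ ≈ 18.9

Gamma(k,θ) with k>1 has mode (k−1)θ, so θ = 122/(k−1).
Need P(X < 235) = 0.95 with θ tied to k this way. Start at k = 2, θ = 122: P(X<235) ≈ 0.574.
Too low — raise k to concentrate. Iterating converges to k ≈ 7.46.
Then θ = 122/(7.46−1) ≈ 18.9.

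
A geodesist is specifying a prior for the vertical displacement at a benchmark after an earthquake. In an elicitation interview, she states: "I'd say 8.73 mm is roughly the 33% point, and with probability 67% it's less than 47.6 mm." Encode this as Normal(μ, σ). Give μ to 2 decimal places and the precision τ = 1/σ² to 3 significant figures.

μ = 28.17, τ = 0.000512

For Normal(μ,σ), the p-quantile is μ + z_p·σ. Here z_{0.33} = -0.4399, z_{0.67} = 0.4399.
So 8.73 = μ − 0.4399σ and 47.6 = μ + 0.4399σ.
Subtracting: σ = (47.6 − 8.73)/(0.4399 − (-0.4399)) = 44.18.
Then μ = 8.73 − (-0.4399)·44.18 = 28.17.
Precision τ = 1/σ² = 1/44.18² = 0.000512.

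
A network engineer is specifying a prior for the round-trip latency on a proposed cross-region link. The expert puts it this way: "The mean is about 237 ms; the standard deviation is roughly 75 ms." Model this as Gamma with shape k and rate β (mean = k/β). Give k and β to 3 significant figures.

For Gamma(k, rate β): mean = k/β, variance = k/β², so CV = 1/√k.
CV = SD/mean = 75/237 = 0.3165, hence k = 1/CV² = 9.99.
Then β = k/mean = 9.99/237 = 0.0421.

k ≈ 9.99, β ≈ 0.0421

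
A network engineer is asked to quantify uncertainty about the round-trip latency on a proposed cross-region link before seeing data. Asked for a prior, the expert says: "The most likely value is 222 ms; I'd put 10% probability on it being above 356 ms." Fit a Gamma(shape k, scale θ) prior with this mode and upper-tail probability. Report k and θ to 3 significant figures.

k ≈ 9.43, θ ≈ 26.3

Gamma(k,θ) with k>1 has mode (k−1)θ, so θ = 222/(k−1).
Need P(X < 356) = 0.9 with θ tied to k this way. Start at k = 2, θ = 222: P(X<356) ≈ 0.476.
Too low — raise k to concentrate. Iterating converges to k ≈ 9.43.
Then θ = 222/(9.43−1) ≈ 26.3.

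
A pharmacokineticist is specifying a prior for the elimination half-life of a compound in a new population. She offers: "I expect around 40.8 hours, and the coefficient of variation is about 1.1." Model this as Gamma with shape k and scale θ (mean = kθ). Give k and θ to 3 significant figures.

k ≈ 0.826, θ ≈ 49.4

For Gamma(k, scale θ): mean = kθ, variance = kθ², so CV = 1/√k.
CV = 1.1, hence k = 1/CV² = 0.826.
Then θ = mean/k = 40.8/0.826 = 49.4.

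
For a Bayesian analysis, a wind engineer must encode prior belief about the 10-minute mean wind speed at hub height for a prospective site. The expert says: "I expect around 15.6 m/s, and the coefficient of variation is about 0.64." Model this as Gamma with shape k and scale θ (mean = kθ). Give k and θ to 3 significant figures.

k ≈ 2.44, θ ≈ 6.39

For Gamma(k, scale θ): mean = kθ, variance = kθ², so CV = 1/√k.
CV = 0.64, hence k = 1/CV² = 2.44.
Then θ = mean/k = 15.6/2.44 = 6.39.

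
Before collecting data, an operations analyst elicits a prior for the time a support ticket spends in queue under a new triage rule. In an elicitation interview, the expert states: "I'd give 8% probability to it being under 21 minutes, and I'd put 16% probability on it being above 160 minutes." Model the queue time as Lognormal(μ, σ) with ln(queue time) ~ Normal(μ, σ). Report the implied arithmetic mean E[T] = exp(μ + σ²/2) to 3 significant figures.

If T ~ Lognormal(μ,σ) then ln T ~ Normal(μ,σ), so the p-quantile of ln T is μ + z_p·σ.
ln(21) = 3.045 and ln(160) = 5.075; z_{0.08} = -1.405, z_{0.84} = 0.9945.
σ = (5.075 − 3.045)/(0.9945 − (-1.405)) = 0.846.
μ = 3.045 − (-1.405)·0.846 = 4.234.
E[T] = exp(μ + σ²/2) = exp(4.234 + 0.3581) = 98.7 minutes.

E[T] ≈ 98.7 minutes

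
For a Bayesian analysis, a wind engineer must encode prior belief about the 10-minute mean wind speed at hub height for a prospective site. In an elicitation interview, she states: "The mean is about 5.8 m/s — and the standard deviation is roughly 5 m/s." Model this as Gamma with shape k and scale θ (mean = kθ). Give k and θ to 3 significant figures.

For Gamma(k, scale θ): mean = kθ, variance = kθ², so CV = 1/√k.
CV = SD/mean = 5/5.8 = 0.8621, hence k = 1/CV² = 1.35.
Then θ = mean/k = 5.8/1.35 = 4.31.

k ≈ 1.35, θ ≈ 4.31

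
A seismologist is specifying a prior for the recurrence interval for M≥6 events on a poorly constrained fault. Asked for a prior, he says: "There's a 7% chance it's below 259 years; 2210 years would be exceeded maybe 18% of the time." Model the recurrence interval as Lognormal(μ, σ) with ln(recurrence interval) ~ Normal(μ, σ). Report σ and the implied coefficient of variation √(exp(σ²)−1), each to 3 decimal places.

σ ≈ 0.897, CV ≈ 1.111

If T ~ Lognormal(μ,σ) then ln T ~ Normal(μ,σ), so the p-quantile of ln T is μ + z_p·σ.
ln(259) = 5.557 and ln(2210) = 7.701; z_{0.07} = -1.476, z_{0.82} = 0.9154.
σ = (7.701 − 5.557)/(0.9154 − (-1.476)) = 0.897.
μ = 5.557 − (-1.476)·0.897 = 6.880.
CV = √(exp(σ²)−1) = √(exp(0.8039)−1) = 1.111.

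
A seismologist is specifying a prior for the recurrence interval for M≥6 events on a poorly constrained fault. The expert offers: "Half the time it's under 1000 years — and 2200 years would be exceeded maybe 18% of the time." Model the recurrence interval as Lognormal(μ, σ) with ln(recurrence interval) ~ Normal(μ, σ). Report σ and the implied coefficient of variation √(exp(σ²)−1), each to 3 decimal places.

If T ~ Lognormal(μ,σ) then ln T ~ Normal(μ,σ), so the p-quantile of ln T is μ + z_p·σ.
ln(1000) = 6.908 and ln(2200) = 7.696; z_{0.5} = 0, z_{0.82} = 0.9154.
σ = (7.696 − 6.908)/(0.9154 − (0)) = 0.861.
μ = 6.908 − (0)·0.861 = 6.908.
CV = √(exp(σ²)−1) = √(exp(0.7419)−1) = 1.049.

σ ≈ 0.861, CV ≈ 1.049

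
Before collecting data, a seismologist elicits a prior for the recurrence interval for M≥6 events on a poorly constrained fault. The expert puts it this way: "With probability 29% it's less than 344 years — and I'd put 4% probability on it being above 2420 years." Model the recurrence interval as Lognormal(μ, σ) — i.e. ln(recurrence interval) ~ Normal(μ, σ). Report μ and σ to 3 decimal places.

μ ≈ 6.309, σ ≈ 0.847

If T ~ Lognormal(μ,σ) then ln T ~ Normal(μ,σ), so the p-quantile of ln T is μ + z_p·σ.
ln(344) = 5.841 and ln(2420) = 7.792; z_{0.29} = -0.5534, z_{0.96} = 1.751.
σ = (7.792 − 5.841)/(1.751 − (-0.5534)) = 0.847.
μ = 5.841 − (-0.5534)·0.847 = 6.309.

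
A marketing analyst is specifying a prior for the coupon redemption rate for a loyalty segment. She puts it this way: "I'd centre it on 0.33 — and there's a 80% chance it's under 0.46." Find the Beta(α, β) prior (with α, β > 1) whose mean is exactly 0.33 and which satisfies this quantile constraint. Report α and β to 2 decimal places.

With mean 0.33 fixed, write α = 0.33s, β = 0.67s where s = α+β.
Need P(θ < 0.46) = 0.8 under Beta(0.33s, 0.67s). Normal approximation: (q−m)/√(m(1−m)/s) ≈ z_{0.8} = 0.842, so s ≈ 0.33·0.67·(0.842)²/(0.46−0.33)² = 9.3.
At s = 9.3: P(θ<0.46) ≈ 0.806. Adjusting to match 0.8 gives s ≈ 8.76.
So α = 0.33·8.76 ≈ 2.89, β = 0.67·8.76 ≈ 5.87.

α ≈ 2.89, β ≈ 5.87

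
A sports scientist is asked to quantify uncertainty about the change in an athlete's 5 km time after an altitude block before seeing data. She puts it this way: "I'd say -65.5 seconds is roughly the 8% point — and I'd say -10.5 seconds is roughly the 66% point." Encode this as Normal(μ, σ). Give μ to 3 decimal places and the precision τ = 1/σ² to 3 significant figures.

μ = -22.981, τ = 0.00109

For Normal(μ,σ), the p-quantile is μ + z_p·σ. Here z_{0.08} = -1.405, z_{0.66} = 0.4125.
So -65.5 = μ − 1.405σ and -10.5 = μ + 0.4125σ.
Subtracting: σ = (-10.5 − -65.5)/(0.4125 − (-1.405)) = 30.261.
Then μ = -65.5 − (-1.405)·30.261 = -22.981.
Precision τ = 1/σ² = 1/30.26² = 0.00109.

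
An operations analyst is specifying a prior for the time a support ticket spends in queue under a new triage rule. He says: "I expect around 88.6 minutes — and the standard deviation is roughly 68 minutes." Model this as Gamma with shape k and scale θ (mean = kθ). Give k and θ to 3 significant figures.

For Gamma(k, scale θ): mean = kθ, variance = kθ², so CV = 1/√k.
CV = SD/mean = 68/88.6 = 0.7675, hence k = 1/CV² = 1.7.
Then θ = mean/k = 88.6/1.7 = 52.2.

k ≈ 1.7, θ ≈ 52.2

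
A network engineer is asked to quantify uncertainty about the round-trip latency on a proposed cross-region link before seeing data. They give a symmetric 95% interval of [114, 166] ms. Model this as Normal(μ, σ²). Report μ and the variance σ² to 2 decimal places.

μ = 140.00, σ² = 175.97

A symmetric 95% interval runs μ ± z·σ with z = 1.96.
Half-width = 26, so σ = 26/1.96 = 13.266 and σ² = 175.97.
μ is the interval midpoint, 140.00.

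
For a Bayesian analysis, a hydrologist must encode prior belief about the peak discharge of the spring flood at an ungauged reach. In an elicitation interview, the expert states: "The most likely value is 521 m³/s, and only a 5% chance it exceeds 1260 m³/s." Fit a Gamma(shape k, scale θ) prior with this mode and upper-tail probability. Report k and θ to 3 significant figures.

k ≈ 4.5, θ ≈ 149

Gamma(k,θ) with k>1 has mode (k−1)θ, so θ = 521/(k−1).
Need P(X < 1260) = 0.95 with θ tied to k this way. Start at k = 2, θ = 521: P(X<1260) ≈ 0.696.
Too low — raise k to concentrate. Iterating converges to k ≈ 4.5.
Then θ = 521/(4.5−1) ≈ 149.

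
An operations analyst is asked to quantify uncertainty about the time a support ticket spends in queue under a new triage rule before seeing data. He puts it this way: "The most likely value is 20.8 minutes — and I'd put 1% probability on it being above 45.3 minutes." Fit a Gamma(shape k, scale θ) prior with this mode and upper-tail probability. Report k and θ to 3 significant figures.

k ≈ 8.97, θ ≈ 2.61

Gamma(k,θ) with k>1 has mode (k−1)θ, so θ = 20.8/(k−1).
Need P(X < 45.3) = 0.99 with θ tied to k this way. Start at k = 2, θ = 20.8: P(X<45.3) ≈ 0.640.
Too low — raise k to concentrate. Iterating converges to k ≈ 8.97.
Then θ = 20.8/(8.97−1) ≈ 2.61.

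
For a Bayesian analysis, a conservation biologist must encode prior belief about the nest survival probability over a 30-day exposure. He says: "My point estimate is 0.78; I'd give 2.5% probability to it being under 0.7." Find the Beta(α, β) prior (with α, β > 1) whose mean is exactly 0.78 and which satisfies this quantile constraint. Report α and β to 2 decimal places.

With mean 0.78 fixed, write α = 0.78s, β = 0.22s where s = α+β.
Need P(θ < 0.7) = 0.025 under Beta(0.78s, 0.22s). Normal approximation: (q−m)/√(m(1−m)/s) ≈ z_{0.025} = -1.96, so s ≈ 0.78·0.22·(-1.96)²/(0.7−0.78)² = 103.0.
At s = 103.0: P(θ<0.7) ≈ 0.031. Adjusting to match 0.025 gives s ≈ 114.31.
So α = 0.78·114.31 ≈ 89.16, β = 0.22·114.31 ≈ 25.15.

α ≈ 89.16, β ≈ 25.15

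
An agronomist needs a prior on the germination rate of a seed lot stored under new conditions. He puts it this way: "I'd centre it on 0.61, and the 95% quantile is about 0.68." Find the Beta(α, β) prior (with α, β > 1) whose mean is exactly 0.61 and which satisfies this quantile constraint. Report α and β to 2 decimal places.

α ≈ 77.35, β ≈ 49.46

With mean 0.61 fixed, write α = 0.61s, β = 0.39s where s = α+β.
Need P(θ < 0.68) = 0.95 under Beta(0.61s, 0.39s). Normal approximation: (q−m)/√(m(1−m)/s) ≈ z_{0.95} = 1.64, so s ≈ 0.61·0.39·(1.64)²/(0.68−0.61)² = 131.4.
At s = 131.4: P(θ<0.68) ≈ 0.953. Adjusting to match 0.95 gives s ≈ 126.81.
So α = 0.61·126.81 ≈ 77.35, β = 0.39·126.81 ≈ 49.46.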